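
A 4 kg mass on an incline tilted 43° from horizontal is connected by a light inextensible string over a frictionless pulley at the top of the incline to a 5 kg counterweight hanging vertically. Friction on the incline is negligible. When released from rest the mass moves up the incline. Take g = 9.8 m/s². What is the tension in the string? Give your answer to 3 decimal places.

36.630 N

For the mass on the incline: the weight component along the slope is m₁g sin 43° = 4 × 9.8 × 0.6820 = 26.734 N and the normal force is N = m₁g cos 43° = 28.669 N.
Newton's second law for the mass (up-slope positive): T − 26.734 = 4 a. For the hanging counterweight (downward positive): 5 × 9.8 − T = 5 a.
Adding the two equations eliminates T: 22.266 = 9 a, so a = 2.4740 m/s².
Then from the hanging counterweight's equation, T = 5 × (9.8 − 2.4740) = 36.630 N.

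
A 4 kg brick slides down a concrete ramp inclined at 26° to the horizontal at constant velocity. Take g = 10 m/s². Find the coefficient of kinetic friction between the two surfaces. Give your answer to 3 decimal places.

At constant velocity the net force along the incline is zero: mg sin 26° = μ mg cos 26°.
So μ = tan 26° = 0.4384 / 0.8988 = 0.4878.

0.488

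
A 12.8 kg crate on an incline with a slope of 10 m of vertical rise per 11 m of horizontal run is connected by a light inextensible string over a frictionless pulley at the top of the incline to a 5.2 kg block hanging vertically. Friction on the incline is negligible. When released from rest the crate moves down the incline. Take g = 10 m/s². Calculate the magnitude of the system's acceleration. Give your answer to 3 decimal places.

1.895 m/s²

For the crate on the incline: the weight component along the slope is m₁g sin 42.27° = 12.8 × 10 × 0.6727 = 86.106 N and the normal force is N = m₁g cos 42.27° = 94.712 N.
Newton's second law for the crate (down-slope positive): 86.106 − T = 12.8 a. For the hanging block (upward positive): T − 5.2 × 10 = 5.2 a.
Adding the two equations eliminates T: 34.106 = 18 a, so a = 1.8948 m/s².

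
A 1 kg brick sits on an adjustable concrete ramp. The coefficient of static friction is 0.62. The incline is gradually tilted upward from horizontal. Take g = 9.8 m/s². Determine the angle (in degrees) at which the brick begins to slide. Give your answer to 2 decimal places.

31.80°

At the threshold of sliding, static friction is at its maximum μ_s N and exactly balances the weight component along the incline: mg sin θ = μ_s mg cos θ.
Hence tan θ = μ_s = 0.62, so θ = arctan(0.62) = 31.7989°.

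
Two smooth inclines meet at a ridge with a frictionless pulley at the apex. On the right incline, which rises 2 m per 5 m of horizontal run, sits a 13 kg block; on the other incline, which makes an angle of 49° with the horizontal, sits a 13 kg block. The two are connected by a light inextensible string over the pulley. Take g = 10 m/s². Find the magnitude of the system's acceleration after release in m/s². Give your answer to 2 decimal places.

Resolve each weight along its own incline: the 13 kg mass has component 13 × 10 × sin 21.80° = 48.281 N down its slope, and the 13 kg mass has 13 × 10 × sin 49° = 98.112 N down its slope.
The 13 kg side's 98.112 N exceeds the other side's 48.281 N, so that mass slides down and the 13 kg mass slides up. Taking that direction as positive, Newton's second law for the whole system gives 98.112 − 48.281 = (13 + 13) a, so a = 49.831 / 26 = 1.9166 m/s².

1.92 m/s²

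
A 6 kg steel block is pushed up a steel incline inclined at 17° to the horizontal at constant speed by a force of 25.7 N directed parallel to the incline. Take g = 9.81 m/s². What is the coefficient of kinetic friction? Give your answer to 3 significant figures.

At constant speed ΣF = 0 along the incline. The applied 25.7 N acts up the slope; the weight component mg sin 17° = 17.209 N and kinetic friction μN both act down the slope.
So 25.7 = 17.209 + μ × 56.288, giving μ = (25.7 − 17.209) / 56.288 = 0.1508.

0.151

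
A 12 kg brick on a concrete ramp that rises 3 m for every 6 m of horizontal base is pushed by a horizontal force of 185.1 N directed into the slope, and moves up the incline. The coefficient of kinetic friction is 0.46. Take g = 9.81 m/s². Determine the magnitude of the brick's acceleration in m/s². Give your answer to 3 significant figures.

2.20 m/s²

The horizontal push has components F cos 26.57° = 185.1 × 0.8944 = 165.553 N up the incline and F sin 26.57° = 185.1 × 0.4472 = 82.777 N pressing into the surface.
The normal force is therefore N = mg cos 26.57° + F sin 26.57° = 105.289 + 82.777 = 188.066 N, and kinetic friction down the slope is μN = 0.46 × 188.066 = 86.510 N.
Along the incline: F cos 26.57° − mg sin 26.57° − μN = ma, so 165.553 − 52.644 − 86.510 = 12 a, giving a = 2.1999 m/s².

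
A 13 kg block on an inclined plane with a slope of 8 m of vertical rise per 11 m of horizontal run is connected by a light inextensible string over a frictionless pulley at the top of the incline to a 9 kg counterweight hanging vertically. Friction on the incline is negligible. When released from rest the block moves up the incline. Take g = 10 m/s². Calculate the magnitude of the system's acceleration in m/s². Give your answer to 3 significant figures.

0.615 m/s²

For the block on the incline: the weight component along the slope is m₁g sin 36.03° = 13 × 10 × 0.5882 = 76.466 N and the normal force is N = m₁g cos 36.03° = 105.136 N.
Newton's second law for the block (up-slope positive): T − 76.466 = 13 a. For the hanging counterweight (downward positive): 9 × 10 − T = 9 a.
Adding the two equations eliminates T: 13.534 = 22 a, so a = 0.6152 m/s².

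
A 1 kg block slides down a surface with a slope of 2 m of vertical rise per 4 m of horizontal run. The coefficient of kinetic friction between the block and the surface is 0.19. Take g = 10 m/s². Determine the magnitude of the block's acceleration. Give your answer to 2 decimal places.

Resolving the weight along the incline: the component pulling the block down the slope is mg sin 26.57° = 1 × 10 × 0.4472 = 4.472 N, and the normal force is N = mg cos 26.57° = 1 × 10 × 0.8944 = 8.944 N.
Kinetic friction acts up the slope with magnitude f = μN = 0.19 × 8.944 = 1.699 N.
Net force along the incline is 4.472 − 1.699 = 2.773 N, so a = 2.773 / 1 = 2.7730 m/s².

2.77 m/s²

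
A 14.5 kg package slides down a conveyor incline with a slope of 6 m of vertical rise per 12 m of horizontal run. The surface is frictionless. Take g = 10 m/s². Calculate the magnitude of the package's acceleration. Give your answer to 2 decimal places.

4.47 m/s²

Resolving the weight along the incline: the component pulling the package down the slope is mg sin 26.57° = 14.5 × 10 × 0.4472 = 64.844 N, and the normal force is N = mg cos 26.57° = 14.5 × 10 × 0.8944 = 129.688 N.
With no friction the net force along the incline is 64.844 N, so a = g sin 26.57° = 64.844 / 14.5 = 4.4720 m/s².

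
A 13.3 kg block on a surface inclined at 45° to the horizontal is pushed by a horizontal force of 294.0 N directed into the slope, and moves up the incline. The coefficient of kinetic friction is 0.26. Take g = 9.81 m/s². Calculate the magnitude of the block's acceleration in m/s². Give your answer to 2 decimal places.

The horizontal push has components F cos 45° = 294.0 × 0.7071 = 207.887 N up the incline and F sin 45° = 294.0 × 0.7071 = 207.887 N pressing into the surface.
The normal force is therefore N = mg cos 45° + F sin 45° = 92.257 + 207.887 = 300.144 N, and kinetic friction down the slope is μN = 0.26 × 300.144 = 78.037 N.
Along the incline: F cos 45° − mg sin 45° − μN = ma, so 207.887 − 92.257 − 78.037 = 13.3 a, giving a = 2.8265 m/s².

2.83 m/s²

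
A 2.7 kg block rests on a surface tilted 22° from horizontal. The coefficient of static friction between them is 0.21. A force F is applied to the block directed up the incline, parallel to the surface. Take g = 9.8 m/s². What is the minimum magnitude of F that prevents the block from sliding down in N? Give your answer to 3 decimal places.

The normal force is N = mg cos 22° = 24.533 N. With F at its minimum the block is on the verge of sliding down, so static friction is at its maximum μ_s N = 0.21 × 24.533 = 5.152 N and acts up the slope.
Equilibrium along the incline: F + μ_s N = mg sin 22°, so F = 9.912 − 5.152 = 4.760 N.

4.760 N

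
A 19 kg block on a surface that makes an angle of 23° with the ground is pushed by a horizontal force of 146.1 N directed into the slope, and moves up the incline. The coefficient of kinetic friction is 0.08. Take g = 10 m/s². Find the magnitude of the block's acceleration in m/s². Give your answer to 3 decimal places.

2.194 m/s²

The horizontal push has components F cos 23° = 146.1 × 0.9205 = 134.485 N up the incline and F sin 23° = 146.1 × 0.3907 = 57.081 N pressing into the surface.
The normal force is therefore N = mg cos 23° + F sin 23° = 174.895 + 57.081 = 231.976 N, and kinetic friction down the slope is μN = 0.08 × 231.976 = 18.558 N.
Along the incline: F cos 23° − mg sin 23° − μN = ma, so 134.485 − 74.233 − 18.558 = 19 a, giving a = 2.1944 m/s².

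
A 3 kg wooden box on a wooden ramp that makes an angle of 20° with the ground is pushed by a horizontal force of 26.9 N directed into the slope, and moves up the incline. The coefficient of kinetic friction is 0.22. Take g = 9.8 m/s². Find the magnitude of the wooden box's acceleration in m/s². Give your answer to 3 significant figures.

The horizontal push has components F cos 20° = 26.9 × 0.9397 = 25.278 N up the incline and F sin 20° = 26.9 × 0.3420 = 9.200 N pressing into the surface.
The normal force is therefore N = mg cos 20° + F sin 20° = 27.627 + 9.200 = 36.827 N, and kinetic friction down the slope is μN = 0.22 × 36.827 = 8.102 N.
Along the incline: F cos 20° − mg sin 20° − μN = ma, so 25.278 − 10.055 − 8.102 = 3 a, giving a = 2.3737 m/s².

2.37 m/s²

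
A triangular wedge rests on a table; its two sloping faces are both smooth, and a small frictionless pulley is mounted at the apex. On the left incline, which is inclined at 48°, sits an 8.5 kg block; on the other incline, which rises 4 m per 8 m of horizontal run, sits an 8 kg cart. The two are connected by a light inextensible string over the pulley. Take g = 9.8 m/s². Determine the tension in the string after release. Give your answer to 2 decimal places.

48.08 N

Resolve each weight along its own incline: the 8.5 kg mass has component 8.5 × 9.8 × sin 48° = 61.904 N down its slope, and the 8 kg mass has 8 × 9.8 × sin 26.57° = 35.062 N down its slope.
The 8.5 kg side's 61.904 N exceeds the other side's 35.062 N, so that mass slides down and the 8 kg mass slides up. Taking that direction as positive, Newton's second law for the whole system gives 61.904 − 35.062 = (8.5 + 8) a, so a = 26.842 / 16.5 = 1.6268 m/s².
For the 8 kg mass (up-slope positive): T − 35.062 = 8 × 1.6268, so T = 48.076 N.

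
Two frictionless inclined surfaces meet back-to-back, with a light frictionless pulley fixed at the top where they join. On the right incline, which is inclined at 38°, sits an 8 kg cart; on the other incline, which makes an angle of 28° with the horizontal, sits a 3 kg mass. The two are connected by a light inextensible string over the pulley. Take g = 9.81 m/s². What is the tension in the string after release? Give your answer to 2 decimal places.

23.23 N

Resolve each weight along its own incline: the 8 kg mass has component 8 × 9.81 × sin 38° = 48.317 N down its slope, and the 3 kg mass has 3 × 9.81 × sin 28° = 13.817 N down its slope.
The 8 kg side's 48.317 N exceeds the other side's 13.817 N, so that mass slides down and the 3 kg mass slides up. Taking that direction as positive, Newton's second law for the whole system gives 48.317 − 13.817 = (8 + 3) a, so a = 34.500 / 11 = 3.1364 m/s².
For the 3 kg mass (up-slope positive): T − 13.817 = 3 × 3.1364, so T = 23.226 N.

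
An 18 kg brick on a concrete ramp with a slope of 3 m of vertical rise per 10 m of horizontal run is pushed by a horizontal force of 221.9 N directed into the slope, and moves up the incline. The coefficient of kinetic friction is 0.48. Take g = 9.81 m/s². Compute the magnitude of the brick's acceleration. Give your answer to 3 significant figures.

2.78 m/s²

The horizontal push has components F cos 16.70° = 221.9 × 0.9578 = 212.536 N up the incline and F sin 16.70° = 221.9 × 0.2873 = 63.752 N pressing into the surface.
The normal force is therefore N = mg cos 16.70° + F sin 16.70° = 169.128 + 63.752 = 232.880 N, and kinetic friction down the slope is μN = 0.48 × 232.880 = 111.782 N.
Along the incline: F cos 16.70° − mg sin 16.70° − μN = ma, so 212.536 − 50.731 − 111.782 = 18 a, giving a = 2.7791 m/s².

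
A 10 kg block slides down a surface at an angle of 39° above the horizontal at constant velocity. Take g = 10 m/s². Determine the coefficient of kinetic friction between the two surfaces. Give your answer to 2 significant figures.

At constant velocity the net force along the incline is zero: mg sin 39° = μ mg cos 39°.
So μ = tan 39° = 0.6293 / 0.7771 = 0.8098.

0.81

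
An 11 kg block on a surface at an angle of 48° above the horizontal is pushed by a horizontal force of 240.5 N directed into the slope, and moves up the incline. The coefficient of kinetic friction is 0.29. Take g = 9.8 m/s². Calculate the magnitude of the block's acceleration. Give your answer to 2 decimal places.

0.73 m/s²

The horizontal push has components F cos 48° = 240.5 × 0.6691 = 160.919 N up the incline and F sin 48° = 240.5 × 0.7431 = 178.716 N pressing into the surface.
The normal force is therefore N = mg cos 48° + F sin 48° = 72.129 + 178.716 = 250.845 N, and kinetic friction down the slope is μN = 0.29 × 250.845 = 72.745 N.
Along the incline: F cos 48° − mg sin 48° − μN = ma, so 160.919 − 80.106 − 72.745 = 11 a, giving a = 0.7335 m/s².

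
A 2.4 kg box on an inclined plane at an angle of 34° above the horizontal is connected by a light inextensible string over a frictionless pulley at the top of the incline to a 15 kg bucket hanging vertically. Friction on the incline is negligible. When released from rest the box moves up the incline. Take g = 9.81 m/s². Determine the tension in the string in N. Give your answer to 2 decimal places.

For the box on the incline: the weight component along the slope is m₁g sin 34° = 2.4 × 9.81 × 0.5592 = 13.166 N and the normal force is N = m₁g cos 34° = 19.519 N.
Newton's second law for the box (up-slope positive): T − 13.166 = 2.4 a. For the hanging bucket (downward positive): 15 × 9.81 − T = 15 a.
Adding the two equations eliminates T: 133.984 = 17.4 a, so a = 7.7002 m/s².
Then from the hanging bucket's equation, T = 15 × (9.81 − 7.7002) = 31.647 N.

31.65 N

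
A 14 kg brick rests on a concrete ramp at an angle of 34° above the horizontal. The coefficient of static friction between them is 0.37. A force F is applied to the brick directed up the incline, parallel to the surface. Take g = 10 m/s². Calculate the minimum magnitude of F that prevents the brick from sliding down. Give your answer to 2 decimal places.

35.34 N

The normal force is N = mg cos 34° = 116.065 N. With F at its minimum the brick is on the verge of sliding down, so static friction is at its maximum μ_s N = 0.37 × 116.065 = 42.944 N and acts up the slope.
Equilibrium along the incline: F + μ_s N = mg sin 34°, so F = 78.287 − 42.944 = 35.343 N.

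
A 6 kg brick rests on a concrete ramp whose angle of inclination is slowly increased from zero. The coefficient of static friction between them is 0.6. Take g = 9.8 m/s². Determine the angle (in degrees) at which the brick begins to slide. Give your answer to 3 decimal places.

At the threshold of sliding, static friction is at its maximum μ_s N and exactly balances the weight component along the incline: mg sin θ = μ_s mg cos θ.
Hence tan θ = μ_s = 0.6, so θ = arctan(0.6) = 30.9638°.

30.964°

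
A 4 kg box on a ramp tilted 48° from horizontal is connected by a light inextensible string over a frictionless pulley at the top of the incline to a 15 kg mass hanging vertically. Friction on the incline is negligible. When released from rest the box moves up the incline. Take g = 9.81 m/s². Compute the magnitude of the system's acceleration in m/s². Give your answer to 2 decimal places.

6.21 m/s²

For the box on the incline: the weight component along the slope is m₁g sin 48° = 4 × 9.81 × 0.7431 = 29.159 N and the normal force is N = m₁g cos 48° = 26.257 N.
Newton's second law for the box (up-slope positive): T − 29.159 = 4 a. For the hanging mass (downward positive): 15 × 9.81 − T = 15 a.
Adding the two equations eliminates T: 117.991 = 19 a, so a = 6.2101 m/s².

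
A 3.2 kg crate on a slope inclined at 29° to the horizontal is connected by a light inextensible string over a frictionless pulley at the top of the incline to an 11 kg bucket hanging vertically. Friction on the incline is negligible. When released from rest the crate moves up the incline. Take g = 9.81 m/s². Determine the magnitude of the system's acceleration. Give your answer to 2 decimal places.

6.53 m/s²

For the crate on the incline: the weight component along the slope is m₁g sin 29° = 3.2 × 9.81 × 0.4848 = 15.219 N and the normal force is N = m₁g cos 29° = 27.456 N.
Newton's second law for the crate (up-slope positive): T − 15.219 = 3.2 a. For the hanging bucket (downward positive): 11 × 9.81 − T = 11 a.
Adding the two equations eliminates T: 92.691 = 14.2 a, so a = 6.5275 m/s².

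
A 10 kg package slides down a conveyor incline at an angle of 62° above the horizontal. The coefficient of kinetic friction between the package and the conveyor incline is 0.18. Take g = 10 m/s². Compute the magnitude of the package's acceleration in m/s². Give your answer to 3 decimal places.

7.984 m/s²

Resolving the weight along the incline: the component pulling the package down the slope is mg sin 62° = 10 × 10 × 0.8829 = 88.290 N, and the normal force is N = mg cos 62° = 10 × 10 × 0.4695 = 46.950 N.
Kinetic friction acts up the slope with magnitude f = μN = 0.18 × 46.950 = 8.451 N.
Net force along the incline is 88.290 − 8.451 = 79.839 N, so a = 79.839 / 10 = 7.9839 m/s².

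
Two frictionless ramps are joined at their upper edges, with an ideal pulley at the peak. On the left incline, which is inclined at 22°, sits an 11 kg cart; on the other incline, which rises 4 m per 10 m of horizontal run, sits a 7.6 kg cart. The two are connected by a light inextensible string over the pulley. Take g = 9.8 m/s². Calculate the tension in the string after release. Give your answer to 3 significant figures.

Resolve each weight along its own incline: the 11 kg mass has component 11 × 9.8 × sin 22° = 40.383 N down its slope, and the 7.6 kg mass has 7.6 × 9.8 × sin 21.80° = 27.661 N down its slope.
The 11 kg side's 40.383 N exceeds the other side's 27.661 N, so that mass slides down and the 7.6 kg mass slides up. Taking that direction as positive, Newton's second law for the whole system gives 40.383 − 27.661 = (11 + 7.6) a, so a = 12.722 / 18.6 = 0.6840 m/s².
For the 7.6 kg mass (up-slope positive): T − 27.661 = 7.6 × 0.6840, so T = 32.859 N.

32.9 N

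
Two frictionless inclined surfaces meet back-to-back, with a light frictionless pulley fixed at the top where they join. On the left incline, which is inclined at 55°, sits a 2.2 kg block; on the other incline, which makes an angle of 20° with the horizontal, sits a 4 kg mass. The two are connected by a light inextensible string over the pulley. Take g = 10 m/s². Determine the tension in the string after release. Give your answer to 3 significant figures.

Resolve each weight along its own incline: the 2.2 kg mass has component 2.2 × 10 × sin 55° = 18.021 N down its slope, and the 4 kg mass has 4 × 10 × sin 20° = 13.681 N down its slope.
The 2.2 kg side's 18.021 N exceeds the other side's 13.681 N, so that mass slides down and the 4 kg mass slides up. Taking that direction as positive, Newton's second law for the whole system gives 18.021 − 13.681 = (2.2 + 4) a, so a = 4.340 / 6.2 = 0.7000 m/s².
For the 4 kg mass (up-slope positive): T − 13.681 = 4 × 0.7000, so T = 16.481 N.

16.5 N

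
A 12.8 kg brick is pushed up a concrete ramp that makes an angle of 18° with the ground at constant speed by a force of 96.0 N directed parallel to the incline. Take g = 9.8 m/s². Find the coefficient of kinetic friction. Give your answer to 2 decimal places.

At constant speed ΣF = 0 along the incline. The applied 96.0 N acts up the slope; the weight component mg sin 18° = 38.763 N and kinetic friction μN both act down the slope.
So 96.0 = 38.763 + μ × 119.301, giving μ = (96.0 − 38.763) / 119.301 = 0.4798.

0.48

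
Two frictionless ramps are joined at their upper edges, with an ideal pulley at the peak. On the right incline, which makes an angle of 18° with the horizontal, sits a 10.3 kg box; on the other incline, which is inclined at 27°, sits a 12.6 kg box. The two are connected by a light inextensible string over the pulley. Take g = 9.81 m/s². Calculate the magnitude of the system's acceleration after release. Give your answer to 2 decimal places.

1.09 m/s²

Resolve each weight along its own incline: the 10.3 kg mass has component 10.3 × 9.81 × sin 18° = 31.224 N down its slope, and the 12.6 kg mass has 12.6 × 9.81 × sin 27° = 56.116 N down its slope.
The 12.6 kg side's 56.116 N exceeds the other side's 31.224 N, so that mass slides down and the 10.3 kg mass slides up. Taking that direction as positive, Newton's second law for the whole system gives 56.116 − 31.224 = (10.3 + 12.6) a, so a = 24.892 / 22.9 = 1.0870 m/s².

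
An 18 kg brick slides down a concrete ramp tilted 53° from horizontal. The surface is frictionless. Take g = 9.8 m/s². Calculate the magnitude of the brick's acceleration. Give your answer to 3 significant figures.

7.83 m/s²

Resolving the weight along the incline: the component pulling the brick down the slope is mg sin 53° = 18 × 9.8 × 0.7986 = 140.873 N, and the normal force is N = mg cos 53° = 18 × 9.8 × 0.6018 = 106.158 N.
With no friction the net force along the incline is 140.873 N, so a = g sin 53° = 140.873 / 18 = 7.8263 m/s².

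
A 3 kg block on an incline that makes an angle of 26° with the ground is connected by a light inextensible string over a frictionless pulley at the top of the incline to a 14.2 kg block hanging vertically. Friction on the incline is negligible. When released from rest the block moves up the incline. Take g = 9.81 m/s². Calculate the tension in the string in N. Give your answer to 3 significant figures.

For the block on the incline: the weight component along the slope is m₁g sin 26° = 3 × 9.81 × 0.4384 = 12.902 N and the normal force is N = m₁g cos 26° = 26.452 N.
Newton's second law for the block (up-slope positive): T − 12.902 = 3 a. For the hanging block (downward positive): 14.2 × 9.81 − T = 14.2 a.
Adding the two equations eliminates T: 126.400 = 17.2 a, so a = 7.3488 m/s².
Then from the hanging block's equation, T = 14.2 × (9.81 − 7.3488) = 34.949 N.

34.9 N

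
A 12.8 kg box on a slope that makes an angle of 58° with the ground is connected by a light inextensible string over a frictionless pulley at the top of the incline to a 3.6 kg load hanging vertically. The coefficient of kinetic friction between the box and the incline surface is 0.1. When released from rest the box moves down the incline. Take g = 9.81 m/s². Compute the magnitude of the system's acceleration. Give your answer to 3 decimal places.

3.934 m/s²

For the box on the incline: the weight component along the slope is m₁g sin 58° = 12.8 × 9.81 × 0.8480 = 106.482 N and the normal force is N = m₁g cos 58° = 66.541 N.
Kinetic friction opposes the box's motion down the incline: f = μN = 0.1 × 66.541 = 6.654 N acting up the slope.
Newton's second law for the box (down-slope positive): 106.482 − 6.654 − T = 12.8 a. For the hanging load (upward positive): T − 3.6 × 9.81 = 3.6 a.
Adding the two equations eliminates T: 64.512 = 16.4 a, so a = 3.9337 m/s².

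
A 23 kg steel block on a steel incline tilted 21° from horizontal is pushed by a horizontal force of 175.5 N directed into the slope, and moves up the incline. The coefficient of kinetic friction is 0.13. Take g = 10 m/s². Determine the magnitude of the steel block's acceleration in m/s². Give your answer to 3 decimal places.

The horizontal push has components F cos 21° = 175.5 × 0.9336 = 163.847 N up the incline and F sin 21° = 175.5 × 0.3584 = 62.899 N pressing into the surface.
The normal force is therefore N = mg cos 21° + F sin 21° = 214.728 + 62.899 = 277.627 N, and kinetic friction down the slope is μN = 0.13 × 277.627 = 36.092 N.
Along the incline: F cos 21° − mg sin 21° − μN = ma, so 163.847 − 82.432 − 36.092 = 23 a, giving a = 1.9706 m/s².

1.971 m/s²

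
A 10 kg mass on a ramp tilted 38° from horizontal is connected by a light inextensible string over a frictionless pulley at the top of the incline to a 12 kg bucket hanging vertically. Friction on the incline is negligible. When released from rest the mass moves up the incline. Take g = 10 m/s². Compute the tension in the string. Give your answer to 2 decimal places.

88.13 N

For the mass on the incline: the weight component along the slope is m₁g sin 38° = 10 × 10 × 0.6157 = 61.570 N and the normal force is N = m₁g cos 38° = 78.801 N.
Newton's second law for the mass (up-slope positive): T − 61.570 = 10 a. For the hanging bucket (downward positive): 12 × 10 − T = 12 a.
Adding the two equations eliminates T: 58.430 = 22 a, so a = 2.6559 m/s².
Then from the hanging bucket's equation, T = 12 × (10 − 2.6559) = 88.129 N.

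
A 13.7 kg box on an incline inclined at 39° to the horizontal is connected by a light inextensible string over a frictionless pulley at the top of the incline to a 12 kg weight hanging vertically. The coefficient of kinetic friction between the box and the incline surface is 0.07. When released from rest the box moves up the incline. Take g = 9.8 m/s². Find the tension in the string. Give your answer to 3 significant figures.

For the box on the incline: the weight component along the slope is m₁g sin 39° = 13.7 × 9.8 × 0.6293 = 84.490 N and the normal force is N = m₁g cos 39° = 104.340 N.
Kinetic friction opposes the box's motion up the incline: f = μN = 0.07 × 104.340 = 7.304 N acting down the slope.
Newton's second law for the box (up-slope positive): T − 84.490 − 7.304 = 13.7 a. For the hanging weight (downward positive): 12 × 9.8 − T = 12 a.
Adding the two equations eliminates T: 25.806 = 25.7 a, so a = 1.0041 m/s².
Then from the hanging weight's equation, T = 12 × (9.8 − 1.0041) = 105.551 N.

106 N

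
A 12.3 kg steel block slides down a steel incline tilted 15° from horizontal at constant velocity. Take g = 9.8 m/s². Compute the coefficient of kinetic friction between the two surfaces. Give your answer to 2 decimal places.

At constant velocity the net force along the incline is zero: mg sin 15° = μ mg cos 15°.
So μ = tan 15° = 0.2588 / 0.9659 = 0.2679.

0.27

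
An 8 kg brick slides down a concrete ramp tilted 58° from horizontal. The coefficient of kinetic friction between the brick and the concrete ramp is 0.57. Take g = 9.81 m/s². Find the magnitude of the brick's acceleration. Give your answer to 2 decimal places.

5.36 m/s²

Resolving the weight along the incline: the component pulling the brick down the slope is mg sin 58° = 8 × 9.81 × 0.8480 = 66.551 N, and the normal force is N = mg cos 58° = 8 × 9.81 × 0.5299 = 41.587 N.
Kinetic friction acts up the slope with magnitude f = μN = 0.57 × 41.587 = 23.705 N.
Net force along the incline is 66.551 − 23.705 = 42.846 N, so a = 42.846 / 8 = 5.3557 m/s².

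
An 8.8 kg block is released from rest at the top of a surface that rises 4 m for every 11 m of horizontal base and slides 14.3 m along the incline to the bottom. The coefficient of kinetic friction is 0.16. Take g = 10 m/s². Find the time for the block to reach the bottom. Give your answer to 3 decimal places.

3.866 s

The weight component along the incline is mg sin 19.98° = 30.073 N and the normal force is N = mg cos 19.98° = 82.702 N.
Friction up the slope is f = μN = 0.16 × 82.702 = 13.232 N, so the net downslope force is 30.073 − 13.232 = 16.841 N and a = 16.841 / 8.8 = 1.9138 m/s².
Starting from rest, L = ½at², so t = √(2L/a) = √(2 × 14.3 / 1.9138) = 3.8658 s.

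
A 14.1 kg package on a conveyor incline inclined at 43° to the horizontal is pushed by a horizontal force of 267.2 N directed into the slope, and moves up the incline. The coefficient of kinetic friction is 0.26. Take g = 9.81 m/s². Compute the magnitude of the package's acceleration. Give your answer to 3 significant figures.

1.94 m/s²

The horizontal push has components F cos 43° = 267.2 × 0.7314 = 195.430 N up the incline and F sin 43° = 267.2 × 0.6820 = 182.230 N pressing into the surface.
The normal force is therefore N = mg cos 43° + F sin 43° = 101.168 + 182.230 = 283.398 N, and kinetic friction down the slope is μN = 0.26 × 283.398 = 73.683 N.
Along the incline: F cos 43° − mg sin 43° − μN = ma, so 195.430 − 94.335 − 73.683 = 14.1 a, giving a = 1.9441 m/s².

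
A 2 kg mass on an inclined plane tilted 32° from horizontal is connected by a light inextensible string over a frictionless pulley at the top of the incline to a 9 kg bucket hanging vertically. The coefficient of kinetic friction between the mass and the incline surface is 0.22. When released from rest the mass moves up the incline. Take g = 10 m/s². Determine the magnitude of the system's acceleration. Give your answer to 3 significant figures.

6.88 m/s²

For the mass on the incline: the weight component along the slope is m₁g sin 32° = 2 × 10 × 0.5299 = 10.598 N and the normal force is N = m₁g cos 32° = 16.961 N.
Kinetic friction opposes the mass's motion up the incline: f = μN = 0.22 × 16.961 = 3.731 N acting down the slope.
Newton's second law for the mass (up-slope positive): T − 10.598 − 3.731 = 2 a. For the hanging bucket (downward positive): 9 × 10 − T = 9 a.
Adding the two equations eliminates T: 75.671 = 11 a, so a = 6.8792 m/s².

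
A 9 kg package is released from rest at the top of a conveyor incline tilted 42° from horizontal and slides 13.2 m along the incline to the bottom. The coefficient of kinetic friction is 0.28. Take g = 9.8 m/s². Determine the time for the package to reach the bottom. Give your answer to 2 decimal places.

The weight component along the incline is mg sin 42° = 59.017 N and the normal force is N = mg cos 42° = 65.545 N.
Friction up the slope is f = μN = 0.28 × 65.545 = 18.353 N, so the net downslope force is 59.017 − 18.353 = 40.664 N and a = 40.664 / 9 = 4.5182 m/s².
Starting from rest, L = ½at², so t = √(2L/a) = √(2 × 13.2 / 4.5182) = 2.4172 s.

2.42 s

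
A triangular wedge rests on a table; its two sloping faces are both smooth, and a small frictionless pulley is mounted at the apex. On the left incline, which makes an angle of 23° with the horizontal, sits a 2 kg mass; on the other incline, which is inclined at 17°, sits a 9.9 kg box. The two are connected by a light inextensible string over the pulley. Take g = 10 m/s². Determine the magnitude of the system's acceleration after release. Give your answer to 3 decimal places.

1.776 m/s²

Resolve each weight along its own incline: the 2 kg mass has component 2 × 10 × sin 23° = 7.815 N down its slope, and the 9.9 kg mass has 9.9 × 10 × sin 17° = 28.945 N down its slope.
The 9.9 kg side's 28.945 N exceeds the other side's 7.815 N, so that mass slides down and the 2 kg mass slides up. Taking that direction as positive, Newton's second law for the whole system gives 28.945 − 7.815 = (2 + 9.9) a, so a = 21.130 / 11.9 = 1.7756 m/s².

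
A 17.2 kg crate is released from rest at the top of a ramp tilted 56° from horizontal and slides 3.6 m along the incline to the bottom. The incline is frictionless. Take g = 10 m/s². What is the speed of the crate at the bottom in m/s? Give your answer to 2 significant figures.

The weight component along the incline is mg sin 56° = 142.594 N and the normal force is N = mg cos 56° = 96.181 N.
With no friction, a = g sin 56° = 8.2904 m/s².
Starting from rest over a distance of 3.6 m, v² = 2aL = 2 × 8.2904 × 3.6 = 59.6909, so v = 7.7260 m/s.

7.7 m/s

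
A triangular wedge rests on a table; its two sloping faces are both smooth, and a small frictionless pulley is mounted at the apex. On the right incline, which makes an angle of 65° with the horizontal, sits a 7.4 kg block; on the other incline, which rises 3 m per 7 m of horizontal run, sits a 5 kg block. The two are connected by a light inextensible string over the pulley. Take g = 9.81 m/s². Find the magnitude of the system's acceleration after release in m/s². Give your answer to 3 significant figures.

Resolve each weight along its own incline: the 7.4 kg mass has component 7.4 × 9.81 × sin 65° = 65.793 N down its slope, and the 5 kg mass has 5 × 9.81 × sin 23.20° = 19.322 N down its slope.
The 7.4 kg side's 65.793 N exceeds the other side's 19.322 N, so that mass slides down and the 5 kg mass slides up. Taking that direction as positive, Newton's second law for the whole system gives 65.793 − 19.322 = (7.4 + 5) a, so a = 46.471 / 12.4 = 3.7477 m/s².

3.75 m/s²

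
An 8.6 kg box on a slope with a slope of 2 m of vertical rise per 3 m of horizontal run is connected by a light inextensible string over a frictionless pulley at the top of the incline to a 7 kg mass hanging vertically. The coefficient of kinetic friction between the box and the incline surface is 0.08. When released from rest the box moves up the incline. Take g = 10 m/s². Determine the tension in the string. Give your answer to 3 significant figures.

62.6 N

For the box on the incline: the weight component along the slope is m₁g sin 33.69° = 8.6 × 10 × 0.5547 = 47.704 N and the normal force is N = m₁g cos 33.69° = 71.556 N.
Kinetic friction opposes the box's motion up the incline: f = μN = 0.08 × 71.556 = 5.724 N acting down the slope.
Newton's second law for the box (up-slope positive): T − 47.704 − 5.724 = 8.6 a. For the hanging mass (downward positive): 7 × 10 − T = 7 a.
Adding the two equations eliminates T: 16.572 = 15.6 a, so a = 1.0623 m/s².
Then from the hanging mass's equation, T = 7 × (10 − 1.0623) = 62.564 N.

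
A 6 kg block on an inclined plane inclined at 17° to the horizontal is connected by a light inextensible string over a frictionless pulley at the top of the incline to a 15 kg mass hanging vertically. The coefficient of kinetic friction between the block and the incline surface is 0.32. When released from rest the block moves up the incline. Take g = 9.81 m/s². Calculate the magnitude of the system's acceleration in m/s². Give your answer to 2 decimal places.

5.33 m/s²

For the block on the incline: the weight component along the slope is m₁g sin 17° = 6 × 9.81 × 0.2924 = 17.211 N and the normal force is N = m₁g cos 17° = 56.288 N.
Kinetic friction opposes the block's motion up the incline: f = μN = 0.32 × 56.288 = 18.012 N acting down the slope.
Newton's second law for the block (up-slope positive): T − 17.211 − 18.012 = 6 a. For the hanging mass (downward positive): 15 × 9.81 − T = 15 a.
Adding the two equations eliminates T: 111.927 = 21 a, so a = 5.3299 m/s².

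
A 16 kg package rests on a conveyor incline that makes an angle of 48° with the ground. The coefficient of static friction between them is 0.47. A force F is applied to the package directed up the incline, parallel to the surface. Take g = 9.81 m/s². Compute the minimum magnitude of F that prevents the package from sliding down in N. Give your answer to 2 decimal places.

67.28 N

The normal force is N = mg cos 48° = 105.027 N. With F at its minimum the package is on the verge of sliding down, so static friction is at its maximum μ_s N = 0.47 × 105.027 = 49.363 N and acts up the slope.
Equilibrium along the incline: F + μ_s N = mg sin 48°, so F = 116.644 − 49.363 = 67.281 N.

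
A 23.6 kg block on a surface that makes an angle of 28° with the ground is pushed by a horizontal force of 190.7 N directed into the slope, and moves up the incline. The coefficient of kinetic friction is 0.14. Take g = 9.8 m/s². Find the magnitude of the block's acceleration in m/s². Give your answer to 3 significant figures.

The horizontal push has components F cos 28° = 190.7 × 0.8829 = 168.369 N up the incline and F sin 28° = 190.7 × 0.4695 = 89.534 N pressing into the surface.
The normal force is therefore N = mg cos 28° + F sin 28° = 204.197 + 89.534 = 293.731 N, and kinetic friction down the slope is μN = 0.14 × 293.731 = 41.122 N.
Along the incline: F cos 28° − mg sin 28° − μN = ma, so 168.369 − 108.586 − 41.122 = 23.6 a, giving a = 0.7907 m/s².

0.791 m/s²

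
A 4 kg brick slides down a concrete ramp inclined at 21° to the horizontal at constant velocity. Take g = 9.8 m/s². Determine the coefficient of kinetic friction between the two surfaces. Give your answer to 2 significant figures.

At constant velocity the net force along the incline is zero: mg sin 21° = μ mg cos 21°.
So μ = tan 21° = 0.3584 / 0.9336 = 0.3839.

0.38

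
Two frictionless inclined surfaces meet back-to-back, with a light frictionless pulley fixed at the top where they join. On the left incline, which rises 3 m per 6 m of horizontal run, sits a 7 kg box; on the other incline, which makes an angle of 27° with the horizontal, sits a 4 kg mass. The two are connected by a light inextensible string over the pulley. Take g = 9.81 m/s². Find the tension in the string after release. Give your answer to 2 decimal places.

22.50 N

Resolve each weight along its own incline: the 7 kg mass has component 7 × 9.81 × sin 26.57° = 30.710 N down its slope, and the 4 kg mass has 4 × 9.81 × sin 27° = 17.815 N down its slope.
The 7 kg side's 30.710 N exceeds the other side's 17.815 N, so that mass slides down and the 4 kg mass slides up. Taking that direction as positive, Newton's second law for the whole system gives 30.710 − 17.815 = (7 + 4) a, so a = 12.895 / 11 = 1.1723 m/s².
For the 4 kg mass (up-slope positive): T − 17.815 = 4 × 1.1723, so T = 22.504 N.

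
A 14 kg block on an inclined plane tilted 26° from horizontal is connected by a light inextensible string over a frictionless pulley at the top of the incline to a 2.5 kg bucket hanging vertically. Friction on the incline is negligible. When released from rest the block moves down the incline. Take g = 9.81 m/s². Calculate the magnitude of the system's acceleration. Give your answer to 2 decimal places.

2.16 m/s²

For the block on the incline: the weight component along the slope is m₁g sin 26° = 14 × 9.81 × 0.4384 = 60.210 N and the normal force is N = m₁g cos 26° = 123.440 N.
Newton's second law for the block (down-slope positive): 60.210 − T = 14 a. For the hanging bucket (upward positive): T − 2.5 × 9.81 = 2.5 a.
Adding the two equations eliminates T: 35.685 = 16.5 a, so a = 2.1627 m/s².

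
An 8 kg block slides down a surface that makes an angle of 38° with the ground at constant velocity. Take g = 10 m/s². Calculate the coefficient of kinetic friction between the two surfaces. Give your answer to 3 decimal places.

At constant velocity the net force along the incline is zero: mg sin 38° = μ mg cos 38°.
So μ = tan 38° = 0.6157 / 0.7880 = 0.7813.

0.781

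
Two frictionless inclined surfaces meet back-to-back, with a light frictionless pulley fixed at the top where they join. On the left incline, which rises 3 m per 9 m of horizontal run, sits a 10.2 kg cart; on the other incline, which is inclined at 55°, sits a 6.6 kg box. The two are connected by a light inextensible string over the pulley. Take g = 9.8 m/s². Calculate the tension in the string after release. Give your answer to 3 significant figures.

Resolve each weight along its own incline: the 10.2 kg mass has component 10.2 × 9.8 × sin 18.43° = 31.610 N down its slope, and the 6.6 kg mass has 6.6 × 9.8 × sin 55° = 52.983 N down its slope.
The 6.6 kg side's 52.983 N exceeds the other side's 31.610 N, so that mass slides down and the 10.2 kg mass slides up. Taking that direction as positive, Newton's second law for the whole system gives 52.983 − 31.610 = (10.2 + 6.6) a, so a = 21.373 / 16.8 = 1.2722 m/s².
For the 10.2 kg mass (up-slope positive): T − 31.610 = 10.2 × 1.2722, so T = 44.586 N.

44.6 N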